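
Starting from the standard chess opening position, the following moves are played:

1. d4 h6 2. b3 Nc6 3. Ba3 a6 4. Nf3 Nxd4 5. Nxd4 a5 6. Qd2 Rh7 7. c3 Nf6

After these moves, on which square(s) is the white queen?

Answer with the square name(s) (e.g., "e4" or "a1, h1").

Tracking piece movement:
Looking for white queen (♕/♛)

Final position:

  a b c d e f g h
  ─────────────────
8│♜ · ♝ ♛ ♚ ♝ · ·│8
7│· ♟ ♟ ♟ ♟ ♟ ♟ ♜│7
6│· · · · · ♞ · ♟│6
5│♟ · · · · · · ·│5
4│· · · ♘ · · · ·│4
3│♗ ♙ ♙ · · · · ·│3
2│♙ · · ♕ ♙ ♙ ♙ ♙│2
1│♖ ♘ · · ♔ ♗ · ♖│1
  ─────────────────
  a b c d e f g h


d2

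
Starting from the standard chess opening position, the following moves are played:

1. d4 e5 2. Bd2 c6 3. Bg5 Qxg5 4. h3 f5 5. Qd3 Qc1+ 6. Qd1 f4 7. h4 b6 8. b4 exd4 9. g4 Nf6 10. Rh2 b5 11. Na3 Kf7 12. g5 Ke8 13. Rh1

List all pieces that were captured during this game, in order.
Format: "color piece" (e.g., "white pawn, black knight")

Tracking captures:
  Qxg5: captured white bishop
  exd4: captured white pawn

white bishop, white pawn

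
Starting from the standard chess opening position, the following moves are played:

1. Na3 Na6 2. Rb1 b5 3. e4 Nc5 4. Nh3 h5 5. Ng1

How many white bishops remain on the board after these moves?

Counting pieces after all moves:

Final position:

  a b c d e f g h
  ─────────────────
8│♜ · ♝ ♛ ♚ ♝ ♞ ♜│8
7│♟ · ♟ ♟ ♟ ♟ ♟ ·│7
6│· · · · · · · ·│6
5│· ♟ ♞ · · · · ♟│5
4│· · · · ♙ · · ·│4
3│♘ · · · · · · ·│3
2│♙ ♙ ♙ ♙ · ♙ ♙ ♙│2
1│· ♖ ♗ ♕ ♔ ♗ ♘ ♖│1
  ─────────────────
  a b c d e f g h


2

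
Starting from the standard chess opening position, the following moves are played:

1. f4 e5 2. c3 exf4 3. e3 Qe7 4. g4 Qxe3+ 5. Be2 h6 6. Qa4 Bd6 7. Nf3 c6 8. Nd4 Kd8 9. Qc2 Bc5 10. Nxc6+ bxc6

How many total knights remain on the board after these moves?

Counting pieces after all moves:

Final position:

  a b c d e f g h
  ─────────────────
8│♜ ♞ ♝ ♚ · · ♞ ♜│8
7│♟ · · ♟ · ♟ ♟ ·│7
6│· · ♟ · · · · ♟│6
5│· · ♝ · · · · ·│5
4│· · · · · ♟ ♙ ·│4
3│· · ♙ · ♛ · · ·│3
2│♙ ♙ ♕ ♙ ♗ · · ♙│2
1│♖ ♘ ♗ · ♔ · · ♖│1
  ─────────────────
  a b c d e f g h


3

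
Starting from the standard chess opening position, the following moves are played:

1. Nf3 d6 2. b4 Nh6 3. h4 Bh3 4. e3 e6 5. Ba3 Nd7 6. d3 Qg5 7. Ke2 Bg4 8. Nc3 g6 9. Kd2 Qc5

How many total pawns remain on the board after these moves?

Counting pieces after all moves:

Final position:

  a b c d e f g h
  ─────────────────
8│♜ · · · ♚ ♝ · ♜│8
7│♟ ♟ ♟ ♞ · ♟ · ♟│7
6│· · · ♟ ♟ · ♟ ♞│6
5│· · ♛ · · · · ·│5
4│· ♙ · · · · ♝ ♙│4
3│♗ · ♘ ♙ ♙ ♘ · ·│3
2│♙ · ♙ ♔ · ♙ ♙ ·│2
1│♖ · · ♕ · ♗ · ♖│1
  ─────────────────
  a b c d e f g h


16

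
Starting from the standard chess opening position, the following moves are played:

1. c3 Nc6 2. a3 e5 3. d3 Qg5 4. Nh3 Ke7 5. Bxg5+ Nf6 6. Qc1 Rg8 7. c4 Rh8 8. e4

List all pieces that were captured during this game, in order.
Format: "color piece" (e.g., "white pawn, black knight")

Tracking captures:
  Bxg5+: captured black queen

black queen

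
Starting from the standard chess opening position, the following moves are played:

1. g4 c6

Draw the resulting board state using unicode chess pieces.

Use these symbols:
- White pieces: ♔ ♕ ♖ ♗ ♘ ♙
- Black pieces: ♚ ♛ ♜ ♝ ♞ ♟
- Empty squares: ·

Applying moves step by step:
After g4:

♜ ♞ ♝ ♛ ♚ ♝ ♞ ♜
♟ ♟ ♟ ♟ ♟ ♟ ♟ ♟
· · · · · · · ·
· · · · · · · ·
· · · · · · ♙ ·
· · · · · · · ·
♙ ♙ ♙ ♙ ♙ ♙ · ♙
♖ ♘ ♗ ♕ ♔ ♗ ♘ ♖


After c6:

♜ ♞ ♝ ♛ ♚ ♝ ♞ ♜
♟ ♟ · ♟ ♟ ♟ ♟ ♟
· · ♟ · · · · ·
· · · · · · · ·
· · · · · · ♙ ·
· · · · · · · ·
♙ ♙ ♙ ♙ ♙ ♙ · ♙
♖ ♘ ♗ ♕ ♔ ♗ ♘ ♖



  a b c d e f g h
  ─────────────────
8│♜ ♞ ♝ ♛ ♚ ♝ ♞ ♜│8
7│♟ ♟ · ♟ ♟ ♟ ♟ ♟│7
6│· · ♟ · · · · ·│6
5│· · · · · · · ·│5
4│· · · · · · ♙ ·│4
3│· · · · · · · ·│3
2│♙ ♙ ♙ ♙ ♙ ♙ · ♙│2
1│♖ ♘ ♗ ♕ ♔ ♗ ♘ ♖│1
  ─────────────────
  a b c d e f g h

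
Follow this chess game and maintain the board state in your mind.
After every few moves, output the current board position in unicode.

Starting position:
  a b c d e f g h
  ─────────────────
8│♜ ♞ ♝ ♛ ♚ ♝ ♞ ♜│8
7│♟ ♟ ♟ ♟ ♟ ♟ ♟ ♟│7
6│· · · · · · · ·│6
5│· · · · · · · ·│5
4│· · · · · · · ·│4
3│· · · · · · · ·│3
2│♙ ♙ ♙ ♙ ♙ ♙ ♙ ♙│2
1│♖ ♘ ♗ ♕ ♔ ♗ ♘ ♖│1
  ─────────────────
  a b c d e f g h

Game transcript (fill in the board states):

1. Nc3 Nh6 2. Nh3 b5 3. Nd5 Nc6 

  a b c d e f g h
  ─────────────────
8│♜ · ♝ ♛ ♚ ♝ · ♜│8
7│♟ · ♟ ♟ ♟ ♟ ♟ ♟│7
6│· · ♞ · · · · ♞│6
5│· ♟ · ♘ · · · ·│5
4│· · · · · · · ·│4
3│· · · · · · · ♘│3
2│♙ ♙ ♙ ♙ ♙ ♙ ♙ ♙│2
1│♖ · ♗ ♕ ♔ ♗ · ♖│1
  ─────────────────
  a b c d e f g h

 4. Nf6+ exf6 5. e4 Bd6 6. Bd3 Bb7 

  a b c d e f g h
  ─────────────────
8│♜ · · ♛ ♚ · · ♜│8
7│♟ ♝ ♟ ♟ · ♟ ♟ ♟│7
6│· · ♞ ♝ · ♟ · ♞│6
5│· ♟ · · · · · ·│5
4│· · · · ♙ · · ·│4
3│· · · ♗ · · · ♘│3
2│♙ ♙ ♙ ♙ · ♙ ♙ ♙│2
1│♖ · ♗ ♕ ♔ · · ♖│1
  ─────────────────
  a b c d e f g h

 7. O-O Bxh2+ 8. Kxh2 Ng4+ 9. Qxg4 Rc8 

  a b c d e f g h
  ─────────────────
8│· · ♜ ♛ ♚ · · ♜│8
7│♟ ♝ ♟ ♟ · ♟ ♟ ♟│7
6│· · ♞ · · ♟ · ·│6
5│· ♟ · · · · · ·│5
4│· · · · ♙ · ♕ ·│4
3│· · · ♗ · · · ♘│3
2│♙ ♙ ♙ ♙ · ♙ ♙ ♔│2
1│♖ · ♗ · · ♖ · ·│1
  ─────────────────
  a b c d e f g h

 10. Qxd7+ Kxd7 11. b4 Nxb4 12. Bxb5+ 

  a b c d e f g h
  ─────────────────
8│· · ♜ ♛ · · · ♜│8
7│♟ ♝ ♟ ♚ · ♟ ♟ ♟│7
6│· · · · · ♟ · ·│6
5│· ♗ · · · · · ·│5
4│· ♞ · · ♙ · · ·│4
3│· · · · · · · ♘│3
2│♙ · ♙ ♙ · ♙ ♙ ♔│2
1│♖ · ♗ · · ♖ · ·│1
  ─────────────────
  a b c d e f g h


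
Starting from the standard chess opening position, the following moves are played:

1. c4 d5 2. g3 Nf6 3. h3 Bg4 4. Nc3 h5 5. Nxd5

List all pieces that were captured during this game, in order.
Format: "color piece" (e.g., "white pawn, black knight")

Tracking captures:
  Nxd5: captured black pawn

black pawn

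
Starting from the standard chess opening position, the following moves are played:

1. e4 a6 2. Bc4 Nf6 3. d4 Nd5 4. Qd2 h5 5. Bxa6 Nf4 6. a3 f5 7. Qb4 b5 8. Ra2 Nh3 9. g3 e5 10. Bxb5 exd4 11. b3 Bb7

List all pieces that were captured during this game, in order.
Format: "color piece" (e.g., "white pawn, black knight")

Tracking captures:
  Bxa6: captured black pawn
  Bxb5: captured black pawn
  exd4: captured white pawn

black pawn, black pawn, white pawn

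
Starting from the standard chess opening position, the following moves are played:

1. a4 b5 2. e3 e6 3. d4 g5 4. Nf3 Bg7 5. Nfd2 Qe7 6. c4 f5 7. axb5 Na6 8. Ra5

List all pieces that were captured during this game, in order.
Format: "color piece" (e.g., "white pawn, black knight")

Tracking captures:
  axb5: captured black pawn

black pawn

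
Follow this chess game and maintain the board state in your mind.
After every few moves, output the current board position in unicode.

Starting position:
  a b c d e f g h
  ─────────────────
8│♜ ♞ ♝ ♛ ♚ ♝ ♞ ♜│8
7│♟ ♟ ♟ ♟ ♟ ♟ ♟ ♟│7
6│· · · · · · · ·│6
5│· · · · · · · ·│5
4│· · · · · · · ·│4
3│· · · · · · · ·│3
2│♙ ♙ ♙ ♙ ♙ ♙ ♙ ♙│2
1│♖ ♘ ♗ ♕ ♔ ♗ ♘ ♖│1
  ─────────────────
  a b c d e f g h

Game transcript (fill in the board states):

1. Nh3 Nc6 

  a b c d e f g h
  ─────────────────
8│♜ · ♝ ♛ ♚ ♝ ♞ ♜│8
7│♟ ♟ ♟ ♟ ♟ ♟ ♟ ♟│7
6│· · ♞ · · · · ·│6
5│· · · · · · · ·│5
4│· · · · · · · ·│4
3│· · · · · · · ♘│3
2│♙ ♙ ♙ ♙ ♙ ♙ ♙ ♙│2
1│♖ ♘ ♗ ♕ ♔ ♗ · ♖│1
  ─────────────────
  a b c d e f g h

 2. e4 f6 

  a b c d e f g h
  ─────────────────
8│♜ · ♝ ♛ ♚ ♝ ♞ ♜│8
7│♟ ♟ ♟ ♟ ♟ · ♟ ♟│7
6│· · ♞ · · ♟ · ·│6
5│· · · · · · · ·│5
4│· · · · ♙ · · ·│4
3│· · · · · · · ♘│3
2│♙ ♙ ♙ ♙ · ♙ ♙ ♙│2
1│♖ ♘ ♗ ♕ ♔ ♗ · ♖│1
  ─────────────────
  a b c d e f g h

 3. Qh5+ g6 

  a b c d e f g h
  ─────────────────
8│♜ · ♝ ♛ ♚ ♝ ♞ ♜│8
7│♟ ♟ ♟ ♟ ♟ · · ♟│7
6│· · ♞ · · ♟ ♟ ·│6
5│· · · · · · · ♕│5
4│· · · · ♙ · · ·│4
3│· · · · · · · ♘│3
2│♙ ♙ ♙ ♙ · ♙ ♙ ♙│2
1│♖ ♘ ♗ · ♔ ♗ · ♖│1
  ─────────────────
  a b c d e f g h

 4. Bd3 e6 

  a b c d e f g h
  ─────────────────
8│♜ · ♝ ♛ ♚ ♝ ♞ ♜│8
7│♟ ♟ ♟ ♟ · · · ♟│7
6│· · ♞ · ♟ ♟ ♟ ·│6
5│· · · · · · · ♕│5
4│· · · · ♙ · · ·│4
3│· · · ♗ · · · ♘│3
2│♙ ♙ ♙ ♙ · ♙ ♙ ♙│2
1│♖ ♘ ♗ · ♔ · · ♖│1
  ─────────────────
  a b c d e f g h

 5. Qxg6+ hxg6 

  a b c d e f g h
  ─────────────────
8│♜ · ♝ ♛ ♚ ♝ ♞ ♜│8
7│♟ ♟ ♟ ♟ · · · ·│7
6│· · ♞ · ♟ ♟ ♟ ·│6
5│· · · · · · · ·│5
4│· · · · ♙ · · ·│4
3│· · · ♗ · · · ♘│3
2│♙ ♙ ♙ ♙ · ♙ ♙ ♙│2
1│♖ ♘ ♗ · ♔ · · ♖│1
  ─────────────────
  a b c d e f g h



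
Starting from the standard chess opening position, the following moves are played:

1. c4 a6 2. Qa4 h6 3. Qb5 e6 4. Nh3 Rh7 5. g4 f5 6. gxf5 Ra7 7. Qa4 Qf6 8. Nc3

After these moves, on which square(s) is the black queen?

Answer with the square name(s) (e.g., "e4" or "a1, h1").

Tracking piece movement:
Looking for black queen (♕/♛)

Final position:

  a b c d e f g h
  ─────────────────
8│· ♞ ♝ · ♚ ♝ ♞ ·│8
7│♜ ♟ ♟ ♟ · · ♟ ♜│7
6│♟ · · · ♟ ♛ · ♟│6
5│· · · · · ♙ · ·│5
4│♕ · ♙ · · · · ·│4
3│· · ♘ · · · · ♘│3
2│♙ ♙ · ♙ ♙ ♙ · ♙│2
1│♖ · ♗ · ♔ ♗ · ♖│1
  ─────────────────
  a b c d e f g h


f6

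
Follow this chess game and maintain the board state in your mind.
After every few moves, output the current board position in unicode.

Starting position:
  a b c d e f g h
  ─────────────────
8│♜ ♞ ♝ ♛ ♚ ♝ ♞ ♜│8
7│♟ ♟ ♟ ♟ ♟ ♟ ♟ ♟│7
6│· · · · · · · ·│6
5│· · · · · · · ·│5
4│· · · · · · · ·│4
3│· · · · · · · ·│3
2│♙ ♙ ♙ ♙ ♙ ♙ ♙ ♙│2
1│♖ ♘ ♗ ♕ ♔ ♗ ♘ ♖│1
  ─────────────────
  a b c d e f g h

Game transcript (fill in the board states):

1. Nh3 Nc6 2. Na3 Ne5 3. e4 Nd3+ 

  a b c d e f g h
  ─────────────────
8│♜ · ♝ ♛ ♚ ♝ ♞ ♜│8
7│♟ ♟ ♟ ♟ ♟ ♟ ♟ ♟│7
6│· · · · · · · ·│6
5│· · · · · · · ·│5
4│· · · · ♙ · · ·│4
3│♘ · · ♞ · · · ♘│3
2│♙ ♙ ♙ ♙ · ♙ ♙ ♙│2
1│♖ · ♗ ♕ ♔ ♗ · ♖│1
  ─────────────────
  a b c d e f g h

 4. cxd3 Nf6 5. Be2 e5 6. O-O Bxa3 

  a b c d e f g h
  ─────────────────
8│♜ · ♝ ♛ ♚ · · ♜│8
7│♟ ♟ ♟ ♟ · ♟ ♟ ♟│7
6│· · · · · ♞ · ·│6
5│· · · · ♟ · · ·│5
4│· · · · ♙ · · ·│4
3│♝ · · ♙ · · · ♘│3
2│♙ ♙ · ♙ ♗ ♙ ♙ ♙│2
1│♖ · ♗ ♕ · ♖ ♔ ·│1
  ─────────────────
  a b c d e f g h

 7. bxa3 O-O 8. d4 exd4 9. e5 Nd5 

  a b c d e f g h
  ─────────────────
8│♜ · ♝ ♛ · ♜ ♚ ·│8
7│♟ ♟ ♟ ♟ · ♟ ♟ ♟│7
6│· · · · · · · ·│6
5│· · · ♞ ♙ · · ·│5
4│· · · ♟ · · · ·│4
3│♙ · · · · · · ♘│3
2│♙ · · ♙ ♗ ♙ ♙ ♙│2
1│♖ · ♗ ♕ · ♖ ♔ ·│1
  ─────────────────
  a b c d e f g h

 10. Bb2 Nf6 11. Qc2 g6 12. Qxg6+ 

  a b c d e f g h
  ─────────────────
8│♜ · ♝ ♛ · ♜ ♚ ·│8
7│♟ ♟ ♟ ♟ · ♟ · ♟│7
6│· · · · · ♞ ♕ ·│6
5│· · · · ♙ · · ·│5
4│· · · ♟ · · · ·│4
3│♙ · · · · · · ♘│3
2│♙ ♗ · ♙ ♗ ♙ ♙ ♙│2
1│♖ · · · · ♖ ♔ ·│1
  ─────────────────
  a b c d e f g h


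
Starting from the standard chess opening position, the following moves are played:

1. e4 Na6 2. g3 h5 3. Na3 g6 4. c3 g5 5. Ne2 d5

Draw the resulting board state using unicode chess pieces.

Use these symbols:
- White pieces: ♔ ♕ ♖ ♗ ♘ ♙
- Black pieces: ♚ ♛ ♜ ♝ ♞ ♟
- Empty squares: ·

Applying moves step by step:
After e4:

♜ ♞ ♝ ♛ ♚ ♝ ♞ ♜
♟ ♟ ♟ ♟ ♟ ♟ ♟ ♟
· · · · · · · ·
· · · · · · · ·
· · · · ♙ · · ·
· · · · · · · ·
♙ ♙ ♙ ♙ · ♙ ♙ ♙
♖ ♘ ♗ ♕ ♔ ♗ ♘ ♖


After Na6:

♜ · ♝ ♛ ♚ ♝ ♞ ♜
♟ ♟ ♟ ♟ ♟ ♟ ♟ ♟
♞ · · · · · · ·
· · · · · · · ·
· · · · ♙ · · ·
· · · · · · · ·
♙ ♙ ♙ ♙ · ♙ ♙ ♙
♖ ♘ ♗ ♕ ♔ ♗ ♘ ♖


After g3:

♜ · ♝ ♛ ♚ ♝ ♞ ♜
♟ ♟ ♟ ♟ ♟ ♟ ♟ ♟
♞ · · · · · · ·
· · · · · · · ·
· · · · ♙ · · ·
· · · · · · ♙ ·
♙ ♙ ♙ ♙ · ♙ · ♙
♖ ♘ ♗ ♕ ♔ ♗ ♘ ♖


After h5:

♜ · ♝ ♛ ♚ ♝ ♞ ♜
♟ ♟ ♟ ♟ ♟ ♟ ♟ ·
♞ · · · · · · ·
· · · · · · · ♟
· · · · ♙ · · ·
· · · · · · ♙ ·
♙ ♙ ♙ ♙ · ♙ · ♙
♖ ♘ ♗ ♕ ♔ ♗ ♘ ♖


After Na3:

♜ · ♝ ♛ ♚ ♝ ♞ ♜
♟ ♟ ♟ ♟ ♟ ♟ ♟ ·
♞ · · · · · · ·
· · · · · · · ♟
· · · · ♙ · · ·
♘ · · · · · ♙ ·
♙ ♙ ♙ ♙ · ♙ · ♙
♖ · ♗ ♕ ♔ ♗ ♘ ♖


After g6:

♜ · ♝ ♛ ♚ ♝ ♞ ♜
♟ ♟ ♟ ♟ ♟ ♟ · ·
♞ · · · · · ♟ ·
· · · · · · · ♟
· · · · ♙ · · ·
♘ · · · · · ♙ ·
♙ ♙ ♙ ♙ · ♙ · ♙
♖ · ♗ ♕ ♔ ♗ ♘ ♖


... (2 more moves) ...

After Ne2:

♜ · ♝ ♛ ♚ ♝ ♞ ♜
♟ ♟ ♟ ♟ ♟ ♟ · ·
♞ · · · · · · ·
· · · · · · ♟ ♟
· · · · ♙ · · ·
♘ · ♙ · · · ♙ ·
♙ ♙ · ♙ ♘ ♙ · ♙
♖ · ♗ ♕ ♔ ♗ · ♖


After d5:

♜ · ♝ ♛ ♚ ♝ ♞ ♜
♟ ♟ ♟ · ♟ ♟ · ·
♞ · · · · · · ·
· · · ♟ · · ♟ ♟
· · · · ♙ · · ·
♘ · ♙ · · · ♙ ·
♙ ♙ · ♙ ♘ ♙ · ♙
♖ · ♗ ♕ ♔ ♗ · ♖



  a b c d e f g h
  ─────────────────
8│♜ · ♝ ♛ ♚ ♝ ♞ ♜│8
7│♟ ♟ ♟ · ♟ ♟ · ·│7
6│♞ · · · · · · ·│6
5│· · · ♟ · · ♟ ♟│5
4│· · · · ♙ · · ·│4
3│♘ · ♙ · · · ♙ ·│3
2│♙ ♙ · ♙ ♘ ♙ · ♙│2
1│♖ · ♗ ♕ ♔ ♗ · ♖│1
  ─────────────────
  a b c d e f g h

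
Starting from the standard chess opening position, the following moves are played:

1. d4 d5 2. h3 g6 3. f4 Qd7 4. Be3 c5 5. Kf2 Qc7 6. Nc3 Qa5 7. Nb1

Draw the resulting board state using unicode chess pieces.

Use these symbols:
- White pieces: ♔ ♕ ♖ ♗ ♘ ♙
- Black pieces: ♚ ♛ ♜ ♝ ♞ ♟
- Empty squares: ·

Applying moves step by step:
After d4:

♜ ♞ ♝ ♛ ♚ ♝ ♞ ♜
♟ ♟ ♟ ♟ ♟ ♟ ♟ ♟
· · · · · · · ·
· · · · · · · ·
· · · ♙ · · · ·
· · · · · · · ·
♙ ♙ ♙ · ♙ ♙ ♙ ♙
♖ ♘ ♗ ♕ ♔ ♗ ♘ ♖


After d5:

♜ ♞ ♝ ♛ ♚ ♝ ♞ ♜
♟ ♟ ♟ · ♟ ♟ ♟ ♟
· · · · · · · ·
· · · ♟ · · · ·
· · · ♙ · · · ·
· · · · · · · ·
♙ ♙ ♙ · ♙ ♙ ♙ ♙
♖ ♘ ♗ ♕ ♔ ♗ ♘ ♖


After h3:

♜ ♞ ♝ ♛ ♚ ♝ ♞ ♜
♟ ♟ ♟ · ♟ ♟ ♟ ♟
· · · · · · · ·
· · · ♟ · · · ·
· · · ♙ · · · ·
· · · · · · · ♙
♙ ♙ ♙ · ♙ ♙ ♙ ·
♖ ♘ ♗ ♕ ♔ ♗ ♘ ♖


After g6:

♜ ♞ ♝ ♛ ♚ ♝ ♞ ♜
♟ ♟ ♟ · ♟ ♟ · ♟
· · · · · · ♟ ·
· · · ♟ · · · ·
· · · ♙ · · · ·
· · · · · · · ♙
♙ ♙ ♙ · ♙ ♙ ♙ ·
♖ ♘ ♗ ♕ ♔ ♗ ♘ ♖


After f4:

♜ ♞ ♝ ♛ ♚ ♝ ♞ ♜
♟ ♟ ♟ · ♟ ♟ · ♟
· · · · · · ♟ ·
· · · ♟ · · · ·
· · · ♙ · ♙ · ·
· · · · · · · ♙
♙ ♙ ♙ · ♙ · ♙ ·
♖ ♘ ♗ ♕ ♔ ♗ ♘ ♖


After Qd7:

♜ ♞ ♝ · ♚ ♝ ♞ ♜
♟ ♟ ♟ ♛ ♟ ♟ · ♟
· · · · · · ♟ ·
· · · ♟ · · · ·
· · · ♙ · ♙ · ·
· · · · · · · ♙
♙ ♙ ♙ · ♙ · ♙ ·
♖ ♘ ♗ ♕ ♔ ♗ ♘ ♖


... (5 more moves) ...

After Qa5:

♜ ♞ ♝ · ♚ ♝ ♞ ♜
♟ ♟ · · ♟ ♟ · ♟
· · · · · · ♟ ·
♛ · ♟ ♟ · · · ·
· · · ♙ · ♙ · ·
· · ♘ · ♗ · · ♙
♙ ♙ ♙ · ♙ ♔ ♙ ·
♖ · · ♕ · ♗ ♘ ♖


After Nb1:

♜ ♞ ♝ · ♚ ♝ ♞ ♜
♟ ♟ · · ♟ ♟ · ♟
· · · · · · ♟ ·
♛ · ♟ ♟ · · · ·
· · · ♙ · ♙ · ·
· · · · ♗ · · ♙
♙ ♙ ♙ · ♙ ♔ ♙ ·
♖ ♘ · ♕ · ♗ ♘ ♖



  a b c d e f g h
  ─────────────────
8│♜ ♞ ♝ · ♚ ♝ ♞ ♜│8
7│♟ ♟ · · ♟ ♟ · ♟│7
6│· · · · · · ♟ ·│6
5│♛ · ♟ ♟ · · · ·│5
4│· · · ♙ · ♙ · ·│4
3│· · · · ♗ · · ♙│3
2│♙ ♙ ♙ · ♙ ♔ ♙ ·│2
1│♖ ♘ · ♕ · ♗ ♘ ♖│1
  ─────────────────
  a b c d e f g h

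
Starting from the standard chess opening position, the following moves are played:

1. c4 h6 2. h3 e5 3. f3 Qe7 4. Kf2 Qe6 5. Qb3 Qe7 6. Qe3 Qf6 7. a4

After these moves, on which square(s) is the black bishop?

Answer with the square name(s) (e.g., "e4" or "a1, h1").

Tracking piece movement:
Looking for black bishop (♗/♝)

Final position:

  a b c d e f g h
  ─────────────────
8│♜ ♞ ♝ · ♚ ♝ ♞ ♜│8
7│♟ ♟ ♟ ♟ · ♟ ♟ ·│7
6│· · · · · ♛ · ♟│6
5│· · · · ♟ · · ·│5
4│♙ · ♙ · · · · ·│4
3│· · · · ♕ ♙ · ♙│3
2│· ♙ · ♙ ♙ ♔ ♙ ·│2
1│♖ ♘ ♗ · · ♗ ♘ ♖│1
  ─────────────────
  a b c d e f g h


c8, f8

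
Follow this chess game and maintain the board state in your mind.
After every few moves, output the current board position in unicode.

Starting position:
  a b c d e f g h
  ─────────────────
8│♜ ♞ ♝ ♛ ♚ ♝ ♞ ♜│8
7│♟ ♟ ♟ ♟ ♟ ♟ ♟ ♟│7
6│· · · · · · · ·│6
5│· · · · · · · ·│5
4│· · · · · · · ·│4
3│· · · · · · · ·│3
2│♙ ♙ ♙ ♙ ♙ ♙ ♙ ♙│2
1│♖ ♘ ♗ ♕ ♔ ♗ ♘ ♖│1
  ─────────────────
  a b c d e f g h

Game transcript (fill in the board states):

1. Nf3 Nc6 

  a b c d e f g h
  ─────────────────
8│♜ · ♝ ♛ ♚ ♝ ♞ ♜│8
7│♟ ♟ ♟ ♟ ♟ ♟ ♟ ♟│7
6│· · ♞ · · · · ·│6
5│· · · · · · · ·│5
4│· · · · · · · ·│4
3│· · · · · ♘ · ·│3
2│♙ ♙ ♙ ♙ ♙ ♙ ♙ ♙│2
1│♖ ♘ ♗ ♕ ♔ ♗ · ♖│1
  ─────────────────
  a b c d e f g h

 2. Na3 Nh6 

  a b c d e f g h
  ─────────────────
8│♜ · ♝ ♛ ♚ ♝ · ♜│8
7│♟ ♟ ♟ ♟ ♟ ♟ ♟ ♟│7
6│· · ♞ · · · · ♞│6
5│· · · · · · · ·│5
4│· · · · · · · ·│4
3│♘ · · · · ♘ · ·│3
2│♙ ♙ ♙ ♙ ♙ ♙ ♙ ♙│2
1│♖ · ♗ ♕ ♔ ♗ · ♖│1
  ─────────────────
  a b c d e f g h

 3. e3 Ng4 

  a b c d e f g h
  ─────────────────
8│♜ · ♝ ♛ ♚ ♝ · ♜│8
7│♟ ♟ ♟ ♟ ♟ ♟ ♟ ♟│7
6│· · ♞ · · · · ·│6
5│· · · · · · · ·│5
4│· · · · · · ♞ ·│4
3│♘ · · · ♙ ♘ · ·│3
2│♙ ♙ ♙ ♙ · ♙ ♙ ♙│2
1│♖ · ♗ ♕ ♔ ♗ · ♖│1
  ─────────────────
  a b c d e f g h



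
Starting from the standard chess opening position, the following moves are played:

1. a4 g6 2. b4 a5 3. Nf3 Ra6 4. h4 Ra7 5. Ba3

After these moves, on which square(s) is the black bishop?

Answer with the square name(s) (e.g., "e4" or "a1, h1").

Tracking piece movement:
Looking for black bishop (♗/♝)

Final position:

  a b c d e f g h
  ─────────────────
8│· ♞ ♝ ♛ ♚ ♝ ♞ ♜│8
7│♜ ♟ ♟ ♟ ♟ ♟ · ♟│7
6│· · · · · · ♟ ·│6
5│♟ · · · · · · ·│5
4│♙ ♙ · · · · · ♙│4
3│♗ · · · · ♘ · ·│3
2│· · ♙ ♙ ♙ ♙ ♙ ·│2
1│♖ ♘ · ♕ ♔ ♗ · ♖│1
  ─────────────────
  a b c d e f g h


c8, f8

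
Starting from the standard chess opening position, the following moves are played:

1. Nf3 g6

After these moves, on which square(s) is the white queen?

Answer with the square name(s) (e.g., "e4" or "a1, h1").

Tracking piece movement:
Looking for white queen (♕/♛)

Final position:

  a b c d e f g h
  ─────────────────
8│♜ ♞ ♝ ♛ ♚ ♝ ♞ ♜│8
7│♟ ♟ ♟ ♟ ♟ ♟ · ♟│7
6│· · · · · · ♟ ·│6
5│· · · · · · · ·│5
4│· · · · · · · ·│4
3│· · · · · ♘ · ·│3
2│♙ ♙ ♙ ♙ ♙ ♙ ♙ ♙│2
1│♖ ♘ ♗ ♕ ♔ ♗ · ♖│1
  ─────────────────
  a b c d e f g h


d1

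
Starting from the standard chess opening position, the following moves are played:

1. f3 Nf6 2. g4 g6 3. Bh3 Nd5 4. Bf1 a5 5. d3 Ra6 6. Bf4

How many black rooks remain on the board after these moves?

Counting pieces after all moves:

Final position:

  a b c d e f g h
  ─────────────────
8│· ♞ ♝ ♛ ♚ ♝ · ♜│8
7│· ♟ ♟ ♟ ♟ ♟ · ♟│7
6│♜ · · · · · ♟ ·│6
5│♟ · · ♞ · · · ·│5
4│· · · · · ♗ ♙ ·│4
3│· · · ♙ · ♙ · ·│3
2│♙ ♙ ♙ · ♙ · · ♙│2
1│♖ ♘ · ♕ ♔ ♗ ♘ ♖│1
  ─────────────────
  a b c d e f g h


2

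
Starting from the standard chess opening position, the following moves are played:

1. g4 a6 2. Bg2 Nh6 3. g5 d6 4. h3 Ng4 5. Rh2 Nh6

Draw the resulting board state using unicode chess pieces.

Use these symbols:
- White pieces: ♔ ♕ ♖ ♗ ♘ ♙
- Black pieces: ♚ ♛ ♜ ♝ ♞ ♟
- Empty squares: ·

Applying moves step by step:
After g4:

♜ ♞ ♝ ♛ ♚ ♝ ♞ ♜
♟ ♟ ♟ ♟ ♟ ♟ ♟ ♟
· · · · · · · ·
· · · · · · · ·
· · · · · · ♙ ·
· · · · · · · ·
♙ ♙ ♙ ♙ ♙ ♙ · ♙
♖ ♘ ♗ ♕ ♔ ♗ ♘ ♖


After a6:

♜ ♞ ♝ ♛ ♚ ♝ ♞ ♜
· ♟ ♟ ♟ ♟ ♟ ♟ ♟
♟ · · · · · · ·
· · · · · · · ·
· · · · · · ♙ ·
· · · · · · · ·
♙ ♙ ♙ ♙ ♙ ♙ · ♙
♖ ♘ ♗ ♕ ♔ ♗ ♘ ♖


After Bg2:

♜ ♞ ♝ ♛ ♚ ♝ ♞ ♜
· ♟ ♟ ♟ ♟ ♟ ♟ ♟
♟ · · · · · · ·
· · · · · · · ·
· · · · · · ♙ ·
· · · · · · · ·
♙ ♙ ♙ ♙ ♙ ♙ ♗ ♙
♖ ♘ ♗ ♕ ♔ · ♘ ♖


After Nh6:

♜ ♞ ♝ ♛ ♚ ♝ · ♜
· ♟ ♟ ♟ ♟ ♟ ♟ ♟
♟ · · · · · · ♞
· · · · · · · ·
· · · · · · ♙ ·
· · · · · · · ·
♙ ♙ ♙ ♙ ♙ ♙ ♗ ♙
♖ ♘ ♗ ♕ ♔ · ♘ ♖


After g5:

♜ ♞ ♝ ♛ ♚ ♝ · ♜
· ♟ ♟ ♟ ♟ ♟ ♟ ♟
♟ · · · · · · ♞
· · · · · · ♙ ·
· · · · · · · ·
· · · · · · · ·
♙ ♙ ♙ ♙ ♙ ♙ ♗ ♙
♖ ♘ ♗ ♕ ♔ · ♘ ♖


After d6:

♜ ♞ ♝ ♛ ♚ ♝ · ♜
· ♟ ♟ · ♟ ♟ ♟ ♟
♟ · · ♟ · · · ♞
· · · · · · ♙ ·
· · · · · · · ·
· · · · · · · ·
♙ ♙ ♙ ♙ ♙ ♙ ♗ ♙
♖ ♘ ♗ ♕ ♔ · ♘ ♖


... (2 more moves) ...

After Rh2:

♜ ♞ ♝ ♛ ♚ ♝ · ♜
· ♟ ♟ · ♟ ♟ ♟ ♟
♟ · · ♟ · · · ·
· · · · · · ♙ ·
· · · · · · ♞ ·
· · · · · · · ♙
♙ ♙ ♙ ♙ ♙ ♙ ♗ ♖
♖ ♘ ♗ ♕ ♔ · ♘ ·


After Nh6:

♜ ♞ ♝ ♛ ♚ ♝ · ♜
· ♟ ♟ · ♟ ♟ ♟ ♟
♟ · · ♟ · · · ♞
· · · · · · ♙ ·
· · · · · · · ·
· · · · · · · ♙
♙ ♙ ♙ ♙ ♙ ♙ ♗ ♖
♖ ♘ ♗ ♕ ♔ · ♘ ·



  a b c d e f g h
  ─────────────────
8│♜ ♞ ♝ ♛ ♚ ♝ · ♜│8
7│· ♟ ♟ · ♟ ♟ ♟ ♟│7
6│♟ · · ♟ · · · ♞│6
5│· · · · · · ♙ ·│5
4│· · · · · · · ·│4
3│· · · · · · · ♙│3
2│♙ ♙ ♙ ♙ ♙ ♙ ♗ ♖│2
1│♖ ♘ ♗ ♕ ♔ · ♘ ·│1
  ─────────────────
  a b c d e f g h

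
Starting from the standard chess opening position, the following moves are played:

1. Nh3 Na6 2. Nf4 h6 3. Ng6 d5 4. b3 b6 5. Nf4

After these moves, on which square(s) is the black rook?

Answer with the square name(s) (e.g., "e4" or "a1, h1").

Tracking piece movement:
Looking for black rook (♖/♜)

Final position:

  a b c d e f g h
  ─────────────────
8│♜ · ♝ ♛ ♚ ♝ ♞ ♜│8
7│♟ · ♟ · ♟ ♟ ♟ ·│7
6│♞ ♟ · · · · · ♟│6
5│· · · ♟ · · · ·│5
4│· · · · · ♘ · ·│4
3│· ♙ · · · · · ·│3
2│♙ · ♙ ♙ ♙ ♙ ♙ ♙│2
1│♖ ♘ ♗ ♕ ♔ ♗ · ♖│1
  ─────────────────
  a b c d e f g h


a8, h8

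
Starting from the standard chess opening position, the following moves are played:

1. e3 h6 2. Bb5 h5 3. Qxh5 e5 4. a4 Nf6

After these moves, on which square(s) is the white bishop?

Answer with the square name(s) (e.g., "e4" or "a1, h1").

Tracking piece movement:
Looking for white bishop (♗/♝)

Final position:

  a b c d e f g h
  ─────────────────
8│♜ ♞ ♝ ♛ ♚ ♝ · ♜│8
7│♟ ♟ ♟ ♟ · ♟ ♟ ·│7
6│· · · · · ♞ · ·│6
5│· ♗ · · ♟ · · ♕│5
4│♙ · · · · · · ·│4
3│· · · · ♙ · · ·│3
2│· ♙ ♙ ♙ · ♙ ♙ ♙│2
1│♖ ♘ ♗ · ♔ · ♘ ♖│1
  ─────────────────
  a b c d e f g h


b5, c1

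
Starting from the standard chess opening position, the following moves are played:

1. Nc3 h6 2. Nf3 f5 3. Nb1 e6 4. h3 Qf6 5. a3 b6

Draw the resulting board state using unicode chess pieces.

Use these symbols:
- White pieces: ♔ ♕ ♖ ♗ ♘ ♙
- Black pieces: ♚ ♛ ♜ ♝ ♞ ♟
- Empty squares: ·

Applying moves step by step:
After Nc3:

♜ ♞ ♝ ♛ ♚ ♝ ♞ ♜
♟ ♟ ♟ ♟ ♟ ♟ ♟ ♟
· · · · · · · ·
· · · · · · · ·
· · · · · · · ·
· · ♘ · · · · ·
♙ ♙ ♙ ♙ ♙ ♙ ♙ ♙
♖ · ♗ ♕ ♔ ♗ ♘ ♖


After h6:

♜ ♞ ♝ ♛ ♚ ♝ ♞ ♜
♟ ♟ ♟ ♟ ♟ ♟ ♟ ·
· · · · · · · ♟
· · · · · · · ·
· · · · · · · ·
· · ♘ · · · · ·
♙ ♙ ♙ ♙ ♙ ♙ ♙ ♙
♖ · ♗ ♕ ♔ ♗ ♘ ♖


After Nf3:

♜ ♞ ♝ ♛ ♚ ♝ ♞ ♜
♟ ♟ ♟ ♟ ♟ ♟ ♟ ·
· · · · · · · ♟
· · · · · · · ·
· · · · · · · ·
· · ♘ · · ♘ · ·
♙ ♙ ♙ ♙ ♙ ♙ ♙ ♙
♖ · ♗ ♕ ♔ ♗ · ♖


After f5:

♜ ♞ ♝ ♛ ♚ ♝ ♞ ♜
♟ ♟ ♟ ♟ ♟ · ♟ ·
· · · · · · · ♟
· · · · · ♟ · ·
· · · · · · · ·
· · ♘ · · ♘ · ·
♙ ♙ ♙ ♙ ♙ ♙ ♙ ♙
♖ · ♗ ♕ ♔ ♗ · ♖


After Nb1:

♜ ♞ ♝ ♛ ♚ ♝ ♞ ♜
♟ ♟ ♟ ♟ ♟ · ♟ ·
· · · · · · · ♟
· · · · · ♟ · ·
· · · · · · · ·
· · · · · ♘ · ·
♙ ♙ ♙ ♙ ♙ ♙ ♙ ♙
♖ ♘ ♗ ♕ ♔ ♗ · ♖


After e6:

♜ ♞ ♝ ♛ ♚ ♝ ♞ ♜
♟ ♟ ♟ ♟ · · ♟ ·
· · · · ♟ · · ♟
· · · · · ♟ · ·
· · · · · · · ·
· · · · · ♘ · ·
♙ ♙ ♙ ♙ ♙ ♙ ♙ ♙
♖ ♘ ♗ ♕ ♔ ♗ · ♖


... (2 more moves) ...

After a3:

♜ ♞ ♝ · ♚ ♝ ♞ ♜
♟ ♟ ♟ ♟ · · ♟ ·
· · · · ♟ ♛ · ♟
· · · · · ♟ · ·
· · · · · · · ·
♙ · · · · ♘ · ♙
· ♙ ♙ ♙ ♙ ♙ ♙ ·
♖ ♘ ♗ ♕ ♔ ♗ · ♖


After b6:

♜ ♞ ♝ · ♚ ♝ ♞ ♜
♟ · ♟ ♟ · · ♟ ·
· ♟ · · ♟ ♛ · ♟
· · · · · ♟ · ·
· · · · · · · ·
♙ · · · · ♘ · ♙
· ♙ ♙ ♙ ♙ ♙ ♙ ·
♖ ♘ ♗ ♕ ♔ ♗ · ♖



  a b c d e f g h
  ─────────────────
8│♜ ♞ ♝ · ♚ ♝ ♞ ♜│8
7│♟ · ♟ ♟ · · ♟ ·│7
6│· ♟ · · ♟ ♛ · ♟│6
5│· · · · · ♟ · ·│5
4│· · · · · · · ·│4
3│♙ · · · · ♘ · ♙│3
2│· ♙ ♙ ♙ ♙ ♙ ♙ ·│2
1│♖ ♘ ♗ ♕ ♔ ♗ · ♖│1
  ─────────────────
  a b c d e f g h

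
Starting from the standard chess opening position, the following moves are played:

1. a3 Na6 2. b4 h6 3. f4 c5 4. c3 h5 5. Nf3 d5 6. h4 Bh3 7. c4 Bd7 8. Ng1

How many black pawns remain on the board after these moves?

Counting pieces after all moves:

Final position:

  a b c d e f g h
  ─────────────────
8│♜ · · ♛ ♚ ♝ ♞ ♜│8
7│♟ ♟ · ♝ ♟ ♟ ♟ ·│7
6│♞ · · · · · · ·│6
5│· · ♟ ♟ · · · ♟│5
4│· ♙ ♙ · · ♙ · ♙│4
3│♙ · · · · · · ·│3
2│· · · ♙ ♙ · ♙ ·│2
1│♖ ♘ ♗ ♕ ♔ ♗ ♘ ♖│1
  ─────────────────
  a b c d e f g h


8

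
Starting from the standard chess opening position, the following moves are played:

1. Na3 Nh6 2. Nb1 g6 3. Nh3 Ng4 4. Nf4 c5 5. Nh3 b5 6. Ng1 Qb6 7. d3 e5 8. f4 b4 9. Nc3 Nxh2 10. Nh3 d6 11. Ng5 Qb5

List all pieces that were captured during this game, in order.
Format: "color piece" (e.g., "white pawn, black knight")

Tracking captures:
  Nxh2: captured white pawn

white pawn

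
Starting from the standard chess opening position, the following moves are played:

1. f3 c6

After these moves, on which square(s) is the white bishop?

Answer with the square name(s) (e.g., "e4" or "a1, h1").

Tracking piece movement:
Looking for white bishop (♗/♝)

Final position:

  a b c d e f g h
  ─────────────────
8│♜ ♞ ♝ ♛ ♚ ♝ ♞ ♜│8
7│♟ ♟ · ♟ ♟ ♟ ♟ ♟│7
6│· · ♟ · · · · ·│6
5│· · · · · · · ·│5
4│· · · · · · · ·│4
3│· · · · · ♙ · ·│3
2│♙ ♙ ♙ ♙ ♙ · ♙ ♙│2
1│♖ ♘ ♗ ♕ ♔ ♗ ♘ ♖│1
  ─────────────────
  a b c d e f g h


c1, f1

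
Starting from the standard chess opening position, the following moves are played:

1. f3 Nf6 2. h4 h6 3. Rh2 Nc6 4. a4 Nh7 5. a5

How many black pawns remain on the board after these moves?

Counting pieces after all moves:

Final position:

  a b c d e f g h
  ─────────────────
8│♜ · ♝ ♛ ♚ ♝ · ♜│8
7│♟ ♟ ♟ ♟ ♟ ♟ ♟ ♞│7
6│· · ♞ · · · · ♟│6
5│♙ · · · · · · ·│5
4│· · · · · · · ♙│4
3│· · · · · ♙ · ·│3
2│· ♙ ♙ ♙ ♙ · ♙ ♖│2
1│♖ ♘ ♗ ♕ ♔ ♗ ♘ ·│1
  ─────────────────
  a b c d e f g h


8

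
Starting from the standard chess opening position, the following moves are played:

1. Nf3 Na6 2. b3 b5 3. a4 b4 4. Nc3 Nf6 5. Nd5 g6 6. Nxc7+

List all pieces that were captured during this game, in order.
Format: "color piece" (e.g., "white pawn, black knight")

Tracking captures:
  Nxc7+: captured black pawn

black pawn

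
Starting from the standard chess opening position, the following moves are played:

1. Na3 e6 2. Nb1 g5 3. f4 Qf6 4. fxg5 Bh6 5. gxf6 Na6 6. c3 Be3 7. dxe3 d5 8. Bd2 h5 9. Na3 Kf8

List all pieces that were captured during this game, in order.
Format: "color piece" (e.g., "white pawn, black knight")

Tracking captures:
  fxg5: captured black pawn
  gxf6: captured black queen
  dxe3: captured black bishop

black pawn, black queen, black bishop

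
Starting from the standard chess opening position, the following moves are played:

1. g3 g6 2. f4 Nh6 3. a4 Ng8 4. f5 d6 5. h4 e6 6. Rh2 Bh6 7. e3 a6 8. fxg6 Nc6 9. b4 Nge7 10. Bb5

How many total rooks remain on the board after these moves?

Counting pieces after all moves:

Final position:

  a b c d e f g h
  ─────────────────
8│♜ · ♝ ♛ ♚ · · ♜│8
7│· ♟ ♟ · ♞ ♟ · ♟│7
6│♟ · ♞ ♟ ♟ · ♙ ♝│6
5│· ♗ · · · · · ·│5
4│♙ ♙ · · · · · ♙│4
3│· · · · ♙ · ♙ ·│3
2│· · ♙ ♙ · · · ♖│2
1│♖ ♘ ♗ ♕ ♔ · ♘ ·│1
  ─────────────────
  a b c d e f g h


4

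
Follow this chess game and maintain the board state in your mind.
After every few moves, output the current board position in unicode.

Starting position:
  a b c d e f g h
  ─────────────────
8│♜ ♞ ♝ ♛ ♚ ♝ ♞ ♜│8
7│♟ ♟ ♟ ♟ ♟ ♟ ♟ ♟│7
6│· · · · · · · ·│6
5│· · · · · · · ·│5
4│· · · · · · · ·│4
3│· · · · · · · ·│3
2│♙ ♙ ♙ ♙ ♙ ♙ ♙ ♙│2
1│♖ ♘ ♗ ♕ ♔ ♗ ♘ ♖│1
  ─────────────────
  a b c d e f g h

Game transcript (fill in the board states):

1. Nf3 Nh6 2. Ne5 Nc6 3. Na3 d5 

  a b c d e f g h
  ─────────────────
8│♜ · ♝ ♛ ♚ ♝ · ♜│8
7│♟ ♟ ♟ · ♟ ♟ ♟ ♟│7
6│· · ♞ · · · · ♞│6
5│· · · ♟ ♘ · · ·│5
4│· · · · · · · ·│4
3│♘ · · · · · · ·│3
2│♙ ♙ ♙ ♙ ♙ ♙ ♙ ♙│2
1│♖ · ♗ ♕ ♔ ♗ · ♖│1
  ─────────────────
  a b c d e f g h

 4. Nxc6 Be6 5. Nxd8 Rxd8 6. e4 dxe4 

  a b c d e f g h
  ─────────────────
8│· · · ♜ ♚ ♝ · ♜│8
7│♟ ♟ ♟ · ♟ ♟ ♟ ♟│7
6│· · · · ♝ · · ♞│6
5│· · · · · · · ·│5
4│· · · · ♟ · · ·│4
3│♘ · · · · · · ·│3
2│♙ ♙ ♙ ♙ · ♙ ♙ ♙│2
1│♖ · ♗ ♕ ♔ ♗ · ♖│1
  ─────────────────
  a b c d e f g h

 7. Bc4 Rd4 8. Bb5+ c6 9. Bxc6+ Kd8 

  a b c d e f g h
  ─────────────────
8│· · · ♚ · ♝ · ♜│8
7│♟ ♟ · · ♟ ♟ ♟ ♟│7
6│· · ♗ · ♝ · · ♞│6
5│· · · · · · · ·│5
4│· · · ♜ ♟ · · ·│4
3│♘ · · · · · · ·│3
2│♙ ♙ ♙ ♙ · ♙ ♙ ♙│2
1│♖ · ♗ ♕ ♔ · · ♖│1
  ─────────────────
  a b c d e f g h

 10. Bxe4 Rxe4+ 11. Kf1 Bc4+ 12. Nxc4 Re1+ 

  a b c d e f g h
  ─────────────────
8│· · · ♚ · ♝ · ♜│8
7│♟ ♟ · · ♟ ♟ ♟ ♟│7
6│· · · · · · · ♞│6
5│· · · · · · · ·│5
4│· · ♘ · · · · ·│4
3│· · · · · · · ·│3
2│♙ ♙ ♙ ♙ · ♙ ♙ ♙│2
1│♖ · ♗ ♕ ♜ ♔ · ♖│1
  ─────────────────
  a b c d e f g h

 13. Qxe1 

  a b c d e f g h
  ─────────────────
8│· · · ♚ · ♝ · ♜│8
7│♟ ♟ · · ♟ ♟ ♟ ♟│7
6│· · · · · · · ♞│6
5│· · · · · · · ·│5
4│· · ♘ · · · · ·│4
3│· · · · · · · ·│3
2│♙ ♙ ♙ ♙ · ♙ ♙ ♙│2
1│♖ · ♗ · ♕ ♔ · ♖│1
  ─────────────────
  a b c d e f g h


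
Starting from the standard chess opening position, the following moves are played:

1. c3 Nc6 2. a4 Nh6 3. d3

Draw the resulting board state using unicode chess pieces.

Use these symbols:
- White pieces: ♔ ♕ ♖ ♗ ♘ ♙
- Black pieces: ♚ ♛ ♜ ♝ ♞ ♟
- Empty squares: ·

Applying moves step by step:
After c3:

♜ ♞ ♝ ♛ ♚ ♝ ♞ ♜
♟ ♟ ♟ ♟ ♟ ♟ ♟ ♟
· · · · · · · ·
· · · · · · · ·
· · · · · · · ·
· · ♙ · · · · ·
♙ ♙ · ♙ ♙ ♙ ♙ ♙
♖ ♘ ♗ ♕ ♔ ♗ ♘ ♖


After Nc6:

♜ · ♝ ♛ ♚ ♝ ♞ ♜
♟ ♟ ♟ ♟ ♟ ♟ ♟ ♟
· · ♞ · · · · ·
· · · · · · · ·
· · · · · · · ·
· · ♙ · · · · ·
♙ ♙ · ♙ ♙ ♙ ♙ ♙
♖ ♘ ♗ ♕ ♔ ♗ ♘ ♖


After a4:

♜ · ♝ ♛ ♚ ♝ ♞ ♜
♟ ♟ ♟ ♟ ♟ ♟ ♟ ♟
· · ♞ · · · · ·
· · · · · · · ·
♙ · · · · · · ·
· · ♙ · · · · ·
· ♙ · ♙ ♙ ♙ ♙ ♙
♖ ♘ ♗ ♕ ♔ ♗ ♘ ♖


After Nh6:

♜ · ♝ ♛ ♚ ♝ · ♜
♟ ♟ ♟ ♟ ♟ ♟ ♟ ♟
· · ♞ · · · · ♞
· · · · · · · ·
♙ · · · · · · ·
· · ♙ · · · · ·
· ♙ · ♙ ♙ ♙ ♙ ♙
♖ ♘ ♗ ♕ ♔ ♗ ♘ ♖


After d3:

♜ · ♝ ♛ ♚ ♝ · ♜
♟ ♟ ♟ ♟ ♟ ♟ ♟ ♟
· · ♞ · · · · ♞
· · · · · · · ·
♙ · · · · · · ·
· · ♙ ♙ · · · ·
· ♙ · · ♙ ♙ ♙ ♙
♖ ♘ ♗ ♕ ♔ ♗ ♘ ♖



  a b c d e f g h
  ─────────────────
8│♜ · ♝ ♛ ♚ ♝ · ♜│8
7│♟ ♟ ♟ ♟ ♟ ♟ ♟ ♟│7
6│· · ♞ · · · · ♞│6
5│· · · · · · · ·│5
4│♙ · · · · · · ·│4
3│· · ♙ ♙ · · · ·│3
2│· ♙ · · ♙ ♙ ♙ ♙│2
1│♖ ♘ ♗ ♕ ♔ ♗ ♘ ♖│1
  ─────────────────
  a b c d e f g h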